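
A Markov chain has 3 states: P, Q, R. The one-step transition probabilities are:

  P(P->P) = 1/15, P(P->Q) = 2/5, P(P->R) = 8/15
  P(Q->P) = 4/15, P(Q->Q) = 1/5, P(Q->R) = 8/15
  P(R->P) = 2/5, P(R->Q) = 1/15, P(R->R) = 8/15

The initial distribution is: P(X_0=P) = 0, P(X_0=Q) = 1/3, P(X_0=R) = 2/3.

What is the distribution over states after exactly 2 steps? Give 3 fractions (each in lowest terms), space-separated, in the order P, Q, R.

Answer: 4/15 1/5 8/15

Derivation:
Propagating the distribution step by step (d_{t+1} = d_t * P):
d_0 = (P=0, Q=1/3, R=2/3)
  d_1[P] = 0*1/15 + 1/3*4/15 + 2/3*2/5 = 16/45
  d_1[Q] = 0*2/5 + 1/3*1/5 + 2/3*1/15 = 1/9
  d_1[R] = 0*8/15 + 1/3*8/15 + 2/3*8/15 = 8/15
d_1 = (P=16/45, Q=1/9, R=8/15)
  d_2[P] = 16/45*1/15 + 1/9*4/15 + 8/15*2/5 = 4/15
  d_2[Q] = 16/45*2/5 + 1/9*1/5 + 8/15*1/15 = 1/5
  d_2[R] = 16/45*8/15 + 1/9*8/15 + 8/15*8/15 = 8/15
d_2 = (P=4/15, Q=1/5, R=8/15)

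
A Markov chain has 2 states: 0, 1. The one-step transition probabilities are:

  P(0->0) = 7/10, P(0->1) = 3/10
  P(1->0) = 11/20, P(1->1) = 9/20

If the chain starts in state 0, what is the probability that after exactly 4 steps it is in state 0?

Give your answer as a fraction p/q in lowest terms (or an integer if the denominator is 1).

Computing P^4 by repeated multiplication:
P^1 =
  0: [7/10, 3/10]
  1: [11/20, 9/20]
P^2 =
  0: [131/200, 69/200]
  1: [253/400, 147/400]
P^3 =
  0: [2593/4000, 1407/4000]
  1: [5159/8000, 2841/8000]
P^4 =
  0: [51779/80000, 28221/80000]
  1: [103477/160000, 56523/160000]

(P^4)[0 -> 0] = 51779/80000

Answer: 51779/80000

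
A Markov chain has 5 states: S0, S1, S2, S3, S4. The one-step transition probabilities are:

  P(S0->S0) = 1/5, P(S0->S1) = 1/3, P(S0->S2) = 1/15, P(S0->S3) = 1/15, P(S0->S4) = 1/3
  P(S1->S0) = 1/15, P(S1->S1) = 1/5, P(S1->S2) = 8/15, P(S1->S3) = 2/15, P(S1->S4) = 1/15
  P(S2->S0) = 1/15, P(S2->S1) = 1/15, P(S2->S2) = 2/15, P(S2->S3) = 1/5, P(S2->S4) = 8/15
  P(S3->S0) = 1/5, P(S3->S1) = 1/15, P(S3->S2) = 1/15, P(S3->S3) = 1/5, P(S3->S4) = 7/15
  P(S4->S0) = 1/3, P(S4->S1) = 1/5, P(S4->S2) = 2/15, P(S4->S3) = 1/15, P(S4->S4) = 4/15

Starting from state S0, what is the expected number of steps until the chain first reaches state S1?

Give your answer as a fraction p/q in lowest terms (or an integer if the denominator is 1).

Answer: 43035/10231

Derivation:
Let h_i = expected steps to first reach S1 from state i.
Boundary: h_S1 = 0.
First-step equations for the other states:
  h_S0 = 1 + 1/5*h_S0 + 1/3*h_S1 + 1/15*h_S2 + 1/15*h_S3 + 1/3*h_S4
  h_S2 = 1 + 1/15*h_S0 + 1/15*h_S1 + 2/15*h_S2 + 1/5*h_S3 + 8/15*h_S4
  h_S3 = 1 + 1/5*h_S0 + 1/15*h_S1 + 1/15*h_S2 + 1/5*h_S3 + 7/15*h_S4
  h_S4 = 1 + 1/3*h_S0 + 1/5*h_S1 + 2/15*h_S2 + 1/15*h_S3 + 4/15*h_S4

Substituting h_S1 = 0 and rearranging gives the linear system (I - Q) h = 1:
  [4/5, -1/15, -1/15, -1/3] . (h_S0, h_S2, h_S3, h_S4) = 1
  [-1/15, 13/15, -1/5, -8/15] . (h_S0, h_S2, h_S3, h_S4) = 1
  [-1/5, -1/15, 4/5, -7/15] . (h_S0, h_S2, h_S3, h_S4) = 1
  [-1/3, -2/15, -1/15, 11/15] . (h_S0, h_S2, h_S3, h_S4) = 1

Solving yields:
  h_S0 = 43035/10231
  h_S2 = 58725/10231
  h_S3 = 57255/10231
  h_S4 = 49395/10231

Starting state is S0, so the expected hitting time is h_S0 = 43035/10231.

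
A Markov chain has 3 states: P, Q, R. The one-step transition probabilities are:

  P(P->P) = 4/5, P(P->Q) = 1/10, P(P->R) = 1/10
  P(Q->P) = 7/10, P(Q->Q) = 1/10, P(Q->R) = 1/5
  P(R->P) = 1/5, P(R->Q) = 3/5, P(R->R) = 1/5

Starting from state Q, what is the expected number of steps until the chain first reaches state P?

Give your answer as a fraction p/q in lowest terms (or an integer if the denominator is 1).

Answer: 5/3

Derivation:
Let h_i = expected steps to first reach P from state i.
Boundary: h_P = 0.
First-step equations for the other states:
  h_Q = 1 + 7/10*h_P + 1/10*h_Q + 1/5*h_R
  h_R = 1 + 1/5*h_P + 3/5*h_Q + 1/5*h_R

Substituting h_P = 0 and rearranging gives the linear system (I - Q) h = 1:
  [9/10, -1/5] . (h_Q, h_R) = 1
  [-3/5, 4/5] . (h_Q, h_R) = 1

Solving yields:
  h_Q = 5/3
  h_R = 5/2

Starting state is Q, so the expected hitting time is h_Q = 5/3.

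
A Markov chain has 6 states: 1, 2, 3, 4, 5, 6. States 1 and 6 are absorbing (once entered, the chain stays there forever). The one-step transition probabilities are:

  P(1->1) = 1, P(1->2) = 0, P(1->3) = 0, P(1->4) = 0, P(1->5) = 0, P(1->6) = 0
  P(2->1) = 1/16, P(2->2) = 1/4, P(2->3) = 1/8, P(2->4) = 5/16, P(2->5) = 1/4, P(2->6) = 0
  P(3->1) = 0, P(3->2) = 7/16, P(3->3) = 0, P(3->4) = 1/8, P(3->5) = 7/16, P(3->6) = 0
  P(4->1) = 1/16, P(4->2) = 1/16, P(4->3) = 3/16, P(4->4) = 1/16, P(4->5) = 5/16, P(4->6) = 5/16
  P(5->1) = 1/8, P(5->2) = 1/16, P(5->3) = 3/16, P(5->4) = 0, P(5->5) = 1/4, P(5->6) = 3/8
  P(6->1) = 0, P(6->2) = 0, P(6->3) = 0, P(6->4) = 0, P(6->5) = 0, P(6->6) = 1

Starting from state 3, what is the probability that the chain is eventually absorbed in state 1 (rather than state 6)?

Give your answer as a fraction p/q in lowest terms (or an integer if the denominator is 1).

Answer: 670/2377

Derivation:
Let a_i = P(absorbed in 1 | start in state i).
Boundary conditions: a_1 = 1, a_6 = 0.
For each transient state i, a_i = sum_j P(i->j) * a_j:
  a_2 = 1/16*a_1 + 1/4*a_2 + 1/8*a_3 + 5/16*a_4 + 1/4*a_5 + 0*a_6
  a_3 = 0*a_1 + 7/16*a_2 + 0*a_3 + 1/8*a_4 + 7/16*a_5 + 0*a_6
  a_4 = 1/16*a_1 + 1/16*a_2 + 3/16*a_3 + 1/16*a_4 + 5/16*a_5 + 5/16*a_6
  a_5 = 1/8*a_1 + 1/16*a_2 + 3/16*a_3 + 0*a_4 + 1/4*a_5 + 3/8*a_6

Substituting a_1 = 1 and a_6 = 0, rearrange to (I - Q) a = r where r[i] = P(i -> 1):
  [3/4, -1/8, -5/16, -1/4] . (a_2, a_3, a_4, a_5) = 1/16
  [-7/16, 1, -1/8, -7/16] . (a_2, a_3, a_4, a_5) = 0
  [-1/16, -3/16, 15/16, -5/16] . (a_2, a_3, a_4, a_5) = 1/16
  [-1/16, -3/16, 0, 3/4] . (a_2, a_3, a_4, a_5) = 1/8

Solving yields:
  a_2 = 748/2377
  a_3 = 670/2377
  a_4 = 551/2377
  a_5 = 626/2377

Starting state is 3, so the absorption probability is a_3 = 670/2377.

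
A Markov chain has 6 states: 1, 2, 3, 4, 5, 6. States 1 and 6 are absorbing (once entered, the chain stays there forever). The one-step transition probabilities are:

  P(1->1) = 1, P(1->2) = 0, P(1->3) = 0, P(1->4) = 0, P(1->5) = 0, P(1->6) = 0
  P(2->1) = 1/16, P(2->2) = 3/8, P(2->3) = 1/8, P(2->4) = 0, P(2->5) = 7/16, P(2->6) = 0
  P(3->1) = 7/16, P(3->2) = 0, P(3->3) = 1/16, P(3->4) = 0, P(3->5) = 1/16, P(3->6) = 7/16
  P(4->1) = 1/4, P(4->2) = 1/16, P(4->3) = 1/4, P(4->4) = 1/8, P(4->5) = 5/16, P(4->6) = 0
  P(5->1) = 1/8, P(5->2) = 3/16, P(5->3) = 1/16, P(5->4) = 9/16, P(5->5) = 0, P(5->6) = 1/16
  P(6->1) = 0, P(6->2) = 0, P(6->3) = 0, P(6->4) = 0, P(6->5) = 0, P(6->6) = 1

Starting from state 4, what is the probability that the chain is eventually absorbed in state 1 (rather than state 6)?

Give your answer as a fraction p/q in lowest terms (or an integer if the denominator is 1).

Answer: 15271/20893

Derivation:
Let a_i = P(absorbed in 1 | start in state i).
Boundary conditions: a_1 = 1, a_6 = 0.
For each transient state i, a_i = sum_j P(i->j) * a_j:
  a_2 = 1/16*a_1 + 3/8*a_2 + 1/8*a_3 + 0*a_4 + 7/16*a_5 + 0*a_6
  a_3 = 7/16*a_1 + 0*a_2 + 1/16*a_3 + 0*a_4 + 1/16*a_5 + 7/16*a_6
  a_4 = 1/4*a_1 + 1/16*a_2 + 1/4*a_3 + 1/8*a_4 + 5/16*a_5 + 0*a_6
  a_5 = 1/8*a_1 + 3/16*a_2 + 1/16*a_3 + 9/16*a_4 + 0*a_5 + 1/16*a_6

Substituting a_1 = 1 and a_6 = 0, rearrange to (I - Q) a = r where r[i] = P(i -> 1):
  [5/8, -1/8, 0, -7/16] . (a_2, a_3, a_4, a_5) = 1/16
  [0, 15/16, 0, -1/16] . (a_2, a_3, a_4, a_5) = 7/16
  [-1/16, -1/4, 7/8, -5/16] . (a_2, a_3, a_4, a_5) = 1/4
  [-3/16, -1/16, -9/16, 1] . (a_2, a_3, a_4, a_5) = 1/8

Solving yields:
  a_2 = 14439/20893
  a_3 = 10722/20893
  a_4 = 15271/20893
  a_5 = 14579/20893

Starting state is 4, so the absorption probability is a_4 = 15271/20893.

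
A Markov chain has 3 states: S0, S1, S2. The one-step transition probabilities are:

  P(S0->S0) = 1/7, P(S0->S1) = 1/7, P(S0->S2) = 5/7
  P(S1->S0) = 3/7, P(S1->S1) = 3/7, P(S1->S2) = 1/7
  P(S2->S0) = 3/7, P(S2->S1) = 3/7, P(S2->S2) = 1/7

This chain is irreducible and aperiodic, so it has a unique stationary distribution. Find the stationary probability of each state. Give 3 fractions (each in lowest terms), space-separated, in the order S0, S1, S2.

Answer: 1/3 1/3 1/3

Derivation:
The stationary distribution satisfies pi = pi * P, i.e.:
  pi_S0 = 1/7*pi_S0 + 3/7*pi_S1 + 3/7*pi_S2
  pi_S1 = 1/7*pi_S0 + 3/7*pi_S1 + 3/7*pi_S2
  pi_S2 = 5/7*pi_S0 + 1/7*pi_S1 + 1/7*pi_S2
with normalization: pi_S0 + pi_S1 + pi_S2 = 1.

Using the first 2 balance equations plus normalization, the linear system A*pi = b is:
  [-6/7, 3/7, 3/7] . pi = 0
  [1/7, -4/7, 3/7] . pi = 0
  [1, 1, 1] . pi = 1

Solving yields:
  pi_S0 = 1/3
  pi_S1 = 1/3
  pi_S2 = 1/3

Verification (pi * P):
  1/3*1/7 + 1/3*3/7 + 1/3*3/7 = 1/3 = pi_S0  (ok)
  1/3*1/7 + 1/3*3/7 + 1/3*3/7 = 1/3 = pi_S1  (ok)
  1/3*5/7 + 1/3*1/7 + 1/3*1/7 = 1/3 = pi_S2  (ok)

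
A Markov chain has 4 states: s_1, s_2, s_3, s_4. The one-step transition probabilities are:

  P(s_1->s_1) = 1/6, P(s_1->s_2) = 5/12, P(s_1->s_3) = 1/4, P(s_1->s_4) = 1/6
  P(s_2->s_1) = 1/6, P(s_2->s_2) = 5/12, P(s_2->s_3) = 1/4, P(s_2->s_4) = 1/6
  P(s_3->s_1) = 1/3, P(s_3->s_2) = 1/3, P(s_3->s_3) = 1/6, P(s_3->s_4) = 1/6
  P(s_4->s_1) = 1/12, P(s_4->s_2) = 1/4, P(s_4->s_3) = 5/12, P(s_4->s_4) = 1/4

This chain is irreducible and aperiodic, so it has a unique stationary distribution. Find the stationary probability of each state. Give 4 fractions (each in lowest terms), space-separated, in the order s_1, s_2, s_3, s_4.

The stationary distribution satisfies pi = pi * P, i.e.:
  pi_s_1 = 1/6*pi_s_1 + 1/6*pi_s_2 + 1/3*pi_s_3 + 1/12*pi_s_4
  pi_s_2 = 5/12*pi_s_1 + 5/12*pi_s_2 + 1/3*pi_s_3 + 1/4*pi_s_4
  pi_s_3 = 1/4*pi_s_1 + 1/4*pi_s_2 + 1/6*pi_s_3 + 5/12*pi_s_4
  pi_s_4 = 1/6*pi_s_1 + 1/6*pi_s_2 + 1/6*pi_s_3 + 1/4*pi_s_4
with normalization: pi_s_1 + pi_s_2 + pi_s_3 + pi_s_4 = 1.

Using the first 3 balance equations plus normalization, the linear system A*pi = b is:
  [-5/6, 1/6, 1/3, 1/12] . pi = 0
  [5/12, -7/12, 1/3, 1/4] . pi = 0
  [1/4, 1/4, -5/6, 5/12] . pi = 0
  [1, 1, 1, 1] . pi = 1

Solving yields:
  pi_s_1 = 167/858
  pi_s_2 = 313/858
  pi_s_3 = 37/143
  pi_s_4 = 2/11

Verification (pi * P):
  167/858*1/6 + 313/858*1/6 + 37/143*1/3 + 2/11*1/12 = 167/858 = pi_s_1  (ok)
  167/858*5/12 + 313/858*5/12 + 37/143*1/3 + 2/11*1/4 = 313/858 = pi_s_2  (ok)
  167/858*1/4 + 313/858*1/4 + 37/143*1/6 + 2/11*5/12 = 37/143 = pi_s_3  (ok)
  167/858*1/6 + 313/858*1/6 + 37/143*1/6 + 2/11*1/4 = 2/11 = pi_s_4  (ok)

Answer: 167/858 313/858 37/143 2/11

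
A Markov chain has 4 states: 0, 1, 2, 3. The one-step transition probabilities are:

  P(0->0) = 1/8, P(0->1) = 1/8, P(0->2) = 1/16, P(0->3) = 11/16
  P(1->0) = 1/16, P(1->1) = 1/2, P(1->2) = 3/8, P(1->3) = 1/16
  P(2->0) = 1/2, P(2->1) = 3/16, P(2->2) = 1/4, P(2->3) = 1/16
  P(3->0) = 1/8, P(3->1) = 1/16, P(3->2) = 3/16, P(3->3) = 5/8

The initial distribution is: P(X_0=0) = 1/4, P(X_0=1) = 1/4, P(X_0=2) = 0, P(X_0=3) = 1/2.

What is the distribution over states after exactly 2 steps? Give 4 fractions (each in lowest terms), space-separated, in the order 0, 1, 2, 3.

Propagating the distribution step by step (d_{t+1} = d_t * P):
d_0 = (0=1/4, 1=1/4, 2=0, 3=1/2)
  d_1[0] = 1/4*1/8 + 1/4*1/16 + 0*1/2 + 1/2*1/8 = 7/64
  d_1[1] = 1/4*1/8 + 1/4*1/2 + 0*3/16 + 1/2*1/16 = 3/16
  d_1[2] = 1/4*1/16 + 1/4*3/8 + 0*1/4 + 1/2*3/16 = 13/64
  d_1[3] = 1/4*11/16 + 1/4*1/16 + 0*1/16 + 1/2*5/8 = 1/2
d_1 = (0=7/64, 1=3/16, 2=13/64, 3=1/2)
  d_2[0] = 7/64*1/8 + 3/16*1/16 + 13/64*1/2 + 1/2*1/8 = 97/512
  d_2[1] = 7/64*1/8 + 3/16*1/2 + 13/64*3/16 + 1/2*1/16 = 181/1024
  d_2[2] = 7/64*1/16 + 3/16*3/8 + 13/64*1/4 + 1/2*3/16 = 227/1024
  d_2[3] = 7/64*11/16 + 3/16*1/16 + 13/64*1/16 + 1/2*5/8 = 211/512
d_2 = (0=97/512, 1=181/1024, 2=227/1024, 3=211/512)

Answer: 97/512 181/1024 227/1024 211/512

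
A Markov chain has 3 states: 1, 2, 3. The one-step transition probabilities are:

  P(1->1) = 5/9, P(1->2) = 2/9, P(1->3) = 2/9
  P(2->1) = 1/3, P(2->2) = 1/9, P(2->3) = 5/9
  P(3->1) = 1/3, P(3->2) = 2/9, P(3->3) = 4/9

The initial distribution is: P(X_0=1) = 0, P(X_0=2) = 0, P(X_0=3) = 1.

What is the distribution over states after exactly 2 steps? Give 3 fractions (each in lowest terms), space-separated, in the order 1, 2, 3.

Answer: 11/27 16/81 32/81

Derivation:
Propagating the distribution step by step (d_{t+1} = d_t * P):
d_0 = (1=0, 2=0, 3=1)
  d_1[1] = 0*5/9 + 0*1/3 + 1*1/3 = 1/3
  d_1[2] = 0*2/9 + 0*1/9 + 1*2/9 = 2/9
  d_1[3] = 0*2/9 + 0*5/9 + 1*4/9 = 4/9
d_1 = (1=1/3, 2=2/9, 3=4/9)
  d_2[1] = 1/3*5/9 + 2/9*1/3 + 4/9*1/3 = 11/27
  d_2[2] = 1/3*2/9 + 2/9*1/9 + 4/9*2/9 = 16/81
  d_2[3] = 1/3*2/9 + 2/9*5/9 + 4/9*4/9 = 32/81
d_2 = (1=11/27, 2=16/81, 3=32/81)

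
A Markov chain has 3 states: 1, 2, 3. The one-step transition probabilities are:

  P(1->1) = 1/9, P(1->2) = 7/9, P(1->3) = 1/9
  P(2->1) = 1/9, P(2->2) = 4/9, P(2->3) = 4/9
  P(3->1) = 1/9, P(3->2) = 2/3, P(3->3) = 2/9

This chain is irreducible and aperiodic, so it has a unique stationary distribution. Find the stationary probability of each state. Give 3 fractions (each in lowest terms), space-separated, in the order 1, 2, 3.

The stationary distribution satisfies pi = pi * P, i.e.:
  pi_1 = 1/9*pi_1 + 1/9*pi_2 + 1/9*pi_3
  pi_2 = 7/9*pi_1 + 4/9*pi_2 + 2/3*pi_3
  pi_3 = 1/9*pi_1 + 4/9*pi_2 + 2/9*pi_3
with normalization: pi_1 + pi_2 + pi_3 = 1.

Using the first 2 balance equations plus normalization, the linear system A*pi = b is:
  [-8/9, 1/9, 1/9] . pi = 0
  [7/9, -5/9, 2/3] . pi = 0
  [1, 1, 1] . pi = 1

Solving yields:
  pi_1 = 1/9
  pi_2 = 5/9
  pi_3 = 1/3

Verification (pi * P):
  1/9*1/9 + 5/9*1/9 + 1/3*1/9 = 1/9 = pi_1  (ok)
  1/9*7/9 + 5/9*4/9 + 1/3*2/3 = 5/9 = pi_2  (ok)
  1/9*1/9 + 5/9*4/9 + 1/3*2/9 = 1/3 = pi_3  (ok)

Answer: 1/9 5/9 1/3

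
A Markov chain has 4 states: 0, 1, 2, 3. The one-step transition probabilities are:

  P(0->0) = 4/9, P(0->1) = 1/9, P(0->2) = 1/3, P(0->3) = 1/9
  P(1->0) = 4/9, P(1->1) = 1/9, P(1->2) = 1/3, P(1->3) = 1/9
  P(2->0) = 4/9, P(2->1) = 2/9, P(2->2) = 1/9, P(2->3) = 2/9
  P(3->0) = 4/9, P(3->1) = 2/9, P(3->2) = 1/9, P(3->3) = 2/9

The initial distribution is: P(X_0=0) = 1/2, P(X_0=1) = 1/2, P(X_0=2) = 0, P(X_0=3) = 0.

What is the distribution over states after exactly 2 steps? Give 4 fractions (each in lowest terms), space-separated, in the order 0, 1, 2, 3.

Propagating the distribution step by step (d_{t+1} = d_t * P):
d_0 = (0=1/2, 1=1/2, 2=0, 3=0)
  d_1[0] = 1/2*4/9 + 1/2*4/9 + 0*4/9 + 0*4/9 = 4/9
  d_1[1] = 1/2*1/9 + 1/2*1/9 + 0*2/9 + 0*2/9 = 1/9
  d_1[2] = 1/2*1/3 + 1/2*1/3 + 0*1/9 + 0*1/9 = 1/3
  d_1[3] = 1/2*1/9 + 1/2*1/9 + 0*2/9 + 0*2/9 = 1/9
d_1 = (0=4/9, 1=1/9, 2=1/3, 3=1/9)
  d_2[0] = 4/9*4/9 + 1/9*4/9 + 1/3*4/9 + 1/9*4/9 = 4/9
  d_2[1] = 4/9*1/9 + 1/9*1/9 + 1/3*2/9 + 1/9*2/9 = 13/81
  d_2[2] = 4/9*1/3 + 1/9*1/3 + 1/3*1/9 + 1/9*1/9 = 19/81
  d_2[3] = 4/9*1/9 + 1/9*1/9 + 1/3*2/9 + 1/9*2/9 = 13/81
d_2 = (0=4/9, 1=13/81, 2=19/81, 3=13/81)

Answer: 4/9 13/81 19/81 13/81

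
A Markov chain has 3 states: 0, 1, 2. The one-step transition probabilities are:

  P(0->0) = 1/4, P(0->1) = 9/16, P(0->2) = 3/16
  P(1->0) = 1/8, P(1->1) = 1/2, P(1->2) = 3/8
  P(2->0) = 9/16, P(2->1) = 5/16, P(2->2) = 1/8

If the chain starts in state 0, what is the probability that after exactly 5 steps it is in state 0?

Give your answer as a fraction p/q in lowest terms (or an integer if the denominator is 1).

Answer: 17827/65536

Derivation:
Computing P^5 by repeated multiplication:
P^1 =
  0: [1/4, 9/16, 3/16]
  1: [1/8, 1/2, 3/8]
  2: [9/16, 5/16, 1/8]
P^2 =
  0: [61/256, 123/256, 9/32]
  1: [39/128, 7/16, 33/128]
  2: [1/4, 131/256, 61/256]
P^3 =
  0: [569/2048, 1893/4096, 1065/4096]
  1: [565/2048, 241/512, 519/2048]
  2: [1067/4096, 1929/4096, 275/1024]
P^4 =
  0: [17923/65536, 30711/65536, 8451/32768]
  1: [8859/32768, 481/1024, 8517/32768]
  2: [9013/32768, 30535/65536, 16975/65536]
P^5 =
  0: [17827/65536, 491505/1048576, 271839/1048576]
  1: [142873/524288, 61363/131072, 135963/524288]
  2: [285949/1048576, 491389/1048576, 135619/524288]

(P^5)[0 -> 0] = 17827/65536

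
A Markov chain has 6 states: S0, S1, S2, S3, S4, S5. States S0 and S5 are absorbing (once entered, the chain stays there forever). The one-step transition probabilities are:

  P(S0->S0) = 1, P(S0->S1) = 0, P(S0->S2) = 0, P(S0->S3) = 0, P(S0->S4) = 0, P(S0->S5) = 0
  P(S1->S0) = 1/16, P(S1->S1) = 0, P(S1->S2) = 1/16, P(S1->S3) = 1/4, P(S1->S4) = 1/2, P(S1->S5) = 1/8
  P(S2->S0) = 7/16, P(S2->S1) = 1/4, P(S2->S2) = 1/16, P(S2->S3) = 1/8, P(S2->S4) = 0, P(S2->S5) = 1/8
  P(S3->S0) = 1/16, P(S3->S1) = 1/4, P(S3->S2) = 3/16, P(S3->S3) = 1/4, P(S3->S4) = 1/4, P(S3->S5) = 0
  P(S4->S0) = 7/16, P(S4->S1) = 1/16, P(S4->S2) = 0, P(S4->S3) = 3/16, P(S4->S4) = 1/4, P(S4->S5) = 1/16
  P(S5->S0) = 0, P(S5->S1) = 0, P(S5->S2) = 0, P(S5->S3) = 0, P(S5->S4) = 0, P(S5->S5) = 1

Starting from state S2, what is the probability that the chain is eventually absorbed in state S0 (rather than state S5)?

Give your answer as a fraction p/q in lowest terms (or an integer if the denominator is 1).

Answer: 2219/2885

Derivation:
Let a_i = P(absorbed in S0 | start in state i).
Boundary conditions: a_S0 = 1, a_S5 = 0.
For each transient state i, a_i = sum_j P(i->j) * a_j:
  a_S1 = 1/16*a_S0 + 0*a_S1 + 1/16*a_S2 + 1/4*a_S3 + 1/2*a_S4 + 1/8*a_S5
  a_S2 = 7/16*a_S0 + 1/4*a_S1 + 1/16*a_S2 + 1/8*a_S3 + 0*a_S4 + 1/8*a_S5
  a_S3 = 1/16*a_S0 + 1/4*a_S1 + 3/16*a_S2 + 1/4*a_S3 + 1/4*a_S4 + 0*a_S5
  a_S4 = 7/16*a_S0 + 1/16*a_S1 + 0*a_S2 + 3/16*a_S3 + 1/4*a_S4 + 1/16*a_S5

Substituting a_S0 = 1 and a_S5 = 0, rearrange to (I - Q) a = r where r[i] = P(i -> S0):
  [1, -1/16, -1/4, -1/2] . (a_S1, a_S2, a_S3, a_S4) = 1/16
  [-1/4, 15/16, -1/8, 0] . (a_S1, a_S2, a_S3, a_S4) = 7/16
  [-1/4, -3/16, 3/4, -1/4] . (a_S1, a_S2, a_S3, a_S4) = 1/16
  [-1/16, 0, -3/16, 3/4] . (a_S1, a_S2, a_S3, a_S4) = 7/16

Solving yields:
  a_S1 = 2116/2885
  a_S2 = 2219/2885
  a_S3 = 2313/2885
  a_S4 = 975/1154

Starting state is S2, so the absorption probability is a_S2 = 2219/2885.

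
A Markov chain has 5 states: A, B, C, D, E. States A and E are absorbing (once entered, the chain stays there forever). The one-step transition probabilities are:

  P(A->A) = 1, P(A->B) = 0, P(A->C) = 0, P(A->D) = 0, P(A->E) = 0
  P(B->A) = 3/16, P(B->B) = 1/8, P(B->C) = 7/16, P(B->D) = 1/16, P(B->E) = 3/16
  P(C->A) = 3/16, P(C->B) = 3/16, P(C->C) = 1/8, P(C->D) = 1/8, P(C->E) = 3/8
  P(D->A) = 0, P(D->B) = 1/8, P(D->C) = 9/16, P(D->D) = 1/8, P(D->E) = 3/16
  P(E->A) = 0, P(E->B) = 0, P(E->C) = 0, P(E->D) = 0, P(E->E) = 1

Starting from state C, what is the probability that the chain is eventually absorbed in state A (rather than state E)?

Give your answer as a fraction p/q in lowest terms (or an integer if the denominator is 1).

Answer: 16/47

Derivation:
Let a_i = P(absorbed in A | start in state i).
Boundary conditions: a_A = 1, a_E = 0.
For each transient state i, a_i = sum_j P(i->j) * a_j:
  a_B = 3/16*a_A + 1/8*a_B + 7/16*a_C + 1/16*a_D + 3/16*a_E
  a_C = 3/16*a_A + 3/16*a_B + 1/8*a_C + 1/8*a_D + 3/8*a_E
  a_D = 0*a_A + 1/8*a_B + 9/16*a_C + 1/8*a_D + 3/16*a_E

Substituting a_A = 1 and a_E = 0, rearrange to (I - Q) a = r where r[i] = P(i -> A):
  [7/8, -7/16, -1/16] . (a_B, a_C, a_D) = 3/16
  [-3/16, 7/8, -1/8] . (a_B, a_C, a_D) = 3/16
  [-1/8, -9/16, 7/8] . (a_B, a_C, a_D) = 0

Solving yields:
  a_B = 19/47
  a_C = 16/47
  a_D = 13/47

Starting state is C, so the absorption probability is a_C = 16/47.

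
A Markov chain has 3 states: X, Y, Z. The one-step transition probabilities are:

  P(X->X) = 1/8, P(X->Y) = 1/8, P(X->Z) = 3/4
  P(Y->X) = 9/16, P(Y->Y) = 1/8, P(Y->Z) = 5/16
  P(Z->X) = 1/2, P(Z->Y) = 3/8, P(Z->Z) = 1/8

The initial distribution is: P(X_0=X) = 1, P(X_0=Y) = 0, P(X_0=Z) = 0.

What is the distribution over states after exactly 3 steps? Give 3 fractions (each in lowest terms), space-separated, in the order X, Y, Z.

Answer: 355/1024 93/512 483/1024

Derivation:
Propagating the distribution step by step (d_{t+1} = d_t * P):
d_0 = (X=1, Y=0, Z=0)
  d_1[X] = 1*1/8 + 0*9/16 + 0*1/2 = 1/8
  d_1[Y] = 1*1/8 + 0*1/8 + 0*3/8 = 1/8
  d_1[Z] = 1*3/4 + 0*5/16 + 0*1/8 = 3/4
d_1 = (X=1/8, Y=1/8, Z=3/4)
  d_2[X] = 1/8*1/8 + 1/8*9/16 + 3/4*1/2 = 59/128
  d_2[Y] = 1/8*1/8 + 1/8*1/8 + 3/4*3/8 = 5/16
  d_2[Z] = 1/8*3/4 + 1/8*5/16 + 3/4*1/8 = 29/128
d_2 = (X=59/128, Y=5/16, Z=29/128)
  d_3[X] = 59/128*1/8 + 5/16*9/16 + 29/128*1/2 = 355/1024
  d_3[Y] = 59/128*1/8 + 5/16*1/8 + 29/128*3/8 = 93/512
  d_3[Z] = 59/128*3/4 + 5/16*5/16 + 29/128*1/8 = 483/1024
d_3 = (X=355/1024, Y=93/512, Z=483/1024)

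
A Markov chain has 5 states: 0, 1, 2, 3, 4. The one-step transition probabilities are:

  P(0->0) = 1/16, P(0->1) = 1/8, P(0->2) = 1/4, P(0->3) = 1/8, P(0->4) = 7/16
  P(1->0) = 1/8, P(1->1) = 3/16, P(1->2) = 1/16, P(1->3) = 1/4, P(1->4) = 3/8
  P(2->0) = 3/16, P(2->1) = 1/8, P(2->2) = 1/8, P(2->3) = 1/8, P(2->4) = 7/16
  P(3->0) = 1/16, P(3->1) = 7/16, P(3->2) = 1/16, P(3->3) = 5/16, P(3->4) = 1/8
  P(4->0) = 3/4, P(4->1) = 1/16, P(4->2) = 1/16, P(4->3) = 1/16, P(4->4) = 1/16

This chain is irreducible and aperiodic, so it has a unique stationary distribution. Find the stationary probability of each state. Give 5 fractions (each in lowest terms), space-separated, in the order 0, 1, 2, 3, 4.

Answer: 9889/35703 666/3967 4358/35703 629/3967 1089/3967

Derivation:
The stationary distribution satisfies pi = pi * P, i.e.:
  pi_0 = 1/16*pi_0 + 1/8*pi_1 + 3/16*pi_2 + 1/16*pi_3 + 3/4*pi_4
  pi_1 = 1/8*pi_0 + 3/16*pi_1 + 1/8*pi_2 + 7/16*pi_3 + 1/16*pi_4
  pi_2 = 1/4*pi_0 + 1/16*pi_1 + 1/8*pi_2 + 1/16*pi_3 + 1/16*pi_4
  pi_3 = 1/8*pi_0 + 1/4*pi_1 + 1/8*pi_2 + 5/16*pi_3 + 1/16*pi_4
  pi_4 = 7/16*pi_0 + 3/8*pi_1 + 7/16*pi_2 + 1/8*pi_3 + 1/16*pi_4
with normalization: pi_0 + pi_1 + pi_2 + pi_3 + pi_4 = 1.

Using the first 4 balance equations plus normalization, the linear system A*pi = b is:
  [-15/16, 1/8, 3/16, 1/16, 3/4] . pi = 0
  [1/8, -13/16, 1/8, 7/16, 1/16] . pi = 0
  [1/4, 1/16, -7/8, 1/16, 1/16] . pi = 0
  [1/8, 1/4, 1/8, -11/16, 1/16] . pi = 0
  [1, 1, 1, 1, 1] . pi = 1

Solving yields:
  pi_0 = 9889/35703
  pi_1 = 666/3967
  pi_2 = 4358/35703
  pi_3 = 629/3967
  pi_4 = 1089/3967

Verification (pi * P):
  9889/35703*1/16 + 666/3967*1/8 + 4358/35703*3/16 + 629/3967*1/16 + 1089/3967*3/4 = 9889/35703 = pi_0  (ok)
  9889/35703*1/8 + 666/3967*3/16 + 4358/35703*1/8 + 629/3967*7/16 + 1089/3967*1/16 = 666/3967 = pi_1  (ok)
  9889/35703*1/4 + 666/3967*1/16 + 4358/35703*1/8 + 629/3967*1/16 + 1089/3967*1/16 = 4358/35703 = pi_2  (ok)
  9889/35703*1/8 + 666/3967*1/4 + 4358/35703*1/8 + 629/3967*5/16 + 1089/3967*1/16 = 629/3967 = pi_3  (ok)
  9889/35703*7/16 + 666/3967*3/8 + 4358/35703*7/16 + 629/3967*1/8 + 1089/3967*1/16 = 1089/3967 = pi_4  (ok)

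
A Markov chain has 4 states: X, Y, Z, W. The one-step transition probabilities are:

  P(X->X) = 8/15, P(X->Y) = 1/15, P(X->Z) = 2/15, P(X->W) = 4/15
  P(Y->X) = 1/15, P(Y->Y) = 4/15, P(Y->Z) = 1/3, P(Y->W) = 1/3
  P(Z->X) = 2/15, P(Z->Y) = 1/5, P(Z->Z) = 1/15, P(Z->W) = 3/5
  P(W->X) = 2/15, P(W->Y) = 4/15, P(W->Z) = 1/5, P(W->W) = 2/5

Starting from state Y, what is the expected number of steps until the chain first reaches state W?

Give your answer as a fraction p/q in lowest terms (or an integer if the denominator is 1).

Answer: 75/29

Derivation:
Let h_i = expected steps to first reach W from state i.
Boundary: h_W = 0.
First-step equations for the other states:
  h_X = 1 + 8/15*h_X + 1/15*h_Y + 2/15*h_Z + 4/15*h_W
  h_Y = 1 + 1/15*h_X + 4/15*h_Y + 1/3*h_Z + 1/3*h_W
  h_Z = 1 + 2/15*h_X + 1/5*h_Y + 1/15*h_Z + 3/5*h_W

Substituting h_W = 0 and rearranging gives the linear system (I - Q) h = 1:
  [7/15, -1/15, -2/15] . (h_X, h_Y, h_Z) = 1
  [-1/15, 11/15, -1/3] . (h_X, h_Y, h_Z) = 1
  [-2/15, -1/5, 14/15] . (h_X, h_Y, h_Z) = 1

Solving yields:
  h_X = 90/29
  h_Y = 75/29
  h_Z = 60/29

Starting state is Y, so the expected hitting time is h_Y = 75/29.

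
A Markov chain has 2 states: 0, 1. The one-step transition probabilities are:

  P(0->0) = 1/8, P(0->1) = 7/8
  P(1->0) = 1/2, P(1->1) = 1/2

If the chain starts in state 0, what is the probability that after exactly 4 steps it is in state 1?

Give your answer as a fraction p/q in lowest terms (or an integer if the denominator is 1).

Answer: 2555/4096

Derivation:
Computing P^4 by repeated multiplication:
P^1 =
  0: [1/8, 7/8]
  1: [1/2, 1/2]
P^2 =
  0: [29/64, 35/64]
  1: [5/16, 11/16]
P^3 =
  0: [169/512, 343/512]
  1: [49/128, 79/128]
P^4 =
  0: [1541/4096, 2555/4096]
  1: [365/1024, 659/1024]

(P^4)[0 -> 1] = 2555/4096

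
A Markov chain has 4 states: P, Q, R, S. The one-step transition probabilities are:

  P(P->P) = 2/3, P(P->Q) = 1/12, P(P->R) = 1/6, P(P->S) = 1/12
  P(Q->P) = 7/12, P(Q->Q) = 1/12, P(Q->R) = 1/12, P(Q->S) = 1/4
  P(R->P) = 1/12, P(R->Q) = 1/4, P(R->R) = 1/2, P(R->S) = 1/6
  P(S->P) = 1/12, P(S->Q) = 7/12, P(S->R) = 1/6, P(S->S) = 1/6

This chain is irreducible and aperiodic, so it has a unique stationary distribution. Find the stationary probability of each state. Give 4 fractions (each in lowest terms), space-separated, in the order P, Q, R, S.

Answer: 107/247 48/247 223/988 145/988

Derivation:
The stationary distribution satisfies pi = pi * P, i.e.:
  pi_P = 2/3*pi_P + 7/12*pi_Q + 1/12*pi_R + 1/12*pi_S
  pi_Q = 1/12*pi_P + 1/12*pi_Q + 1/4*pi_R + 7/12*pi_S
  pi_R = 1/6*pi_P + 1/12*pi_Q + 1/2*pi_R + 1/6*pi_S
  pi_S = 1/12*pi_P + 1/4*pi_Q + 1/6*pi_R + 1/6*pi_S
with normalization: pi_P + pi_Q + pi_R + pi_S = 1.

Using the first 3 balance equations plus normalization, the linear system A*pi = b is:
  [-1/3, 7/12, 1/12, 1/12] . pi = 0
  [1/12, -11/12, 1/4, 7/12] . pi = 0
  [1/6, 1/12, -1/2, 1/6] . pi = 0
  [1, 1, 1, 1] . pi = 1

Solving yields:
  pi_P = 107/247
  pi_Q = 48/247
  pi_R = 223/988
  pi_S = 145/988

Verification (pi * P):
  107/247*2/3 + 48/247*7/12 + 223/988*1/12 + 145/988*1/12 = 107/247 = pi_P  (ok)
  107/247*1/12 + 48/247*1/12 + 223/988*1/4 + 145/988*7/12 = 48/247 = pi_Q  (ok)
  107/247*1/6 + 48/247*1/12 + 223/988*1/2 + 145/988*1/6 = 223/988 = pi_R  (ok)
  107/247*1/12 + 48/247*1/4 + 223/988*1/6 + 145/988*1/6 = 145/988 = pi_S  (ok)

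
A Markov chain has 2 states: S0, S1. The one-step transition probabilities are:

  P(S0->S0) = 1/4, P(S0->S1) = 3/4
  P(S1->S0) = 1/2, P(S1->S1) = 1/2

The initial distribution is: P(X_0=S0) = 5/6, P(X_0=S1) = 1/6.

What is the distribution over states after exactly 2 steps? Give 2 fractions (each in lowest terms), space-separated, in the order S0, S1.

Propagating the distribution step by step (d_{t+1} = d_t * P):
d_0 = (S0=5/6, S1=1/6)
  d_1[S0] = 5/6*1/4 + 1/6*1/2 = 7/24
  d_1[S1] = 5/6*3/4 + 1/6*1/2 = 17/24
d_1 = (S0=7/24, S1=17/24)
  d_2[S0] = 7/24*1/4 + 17/24*1/2 = 41/96
  d_2[S1] = 7/24*3/4 + 17/24*1/2 = 55/96
d_2 = (S0=41/96, S1=55/96)

Answer: 41/96 55/96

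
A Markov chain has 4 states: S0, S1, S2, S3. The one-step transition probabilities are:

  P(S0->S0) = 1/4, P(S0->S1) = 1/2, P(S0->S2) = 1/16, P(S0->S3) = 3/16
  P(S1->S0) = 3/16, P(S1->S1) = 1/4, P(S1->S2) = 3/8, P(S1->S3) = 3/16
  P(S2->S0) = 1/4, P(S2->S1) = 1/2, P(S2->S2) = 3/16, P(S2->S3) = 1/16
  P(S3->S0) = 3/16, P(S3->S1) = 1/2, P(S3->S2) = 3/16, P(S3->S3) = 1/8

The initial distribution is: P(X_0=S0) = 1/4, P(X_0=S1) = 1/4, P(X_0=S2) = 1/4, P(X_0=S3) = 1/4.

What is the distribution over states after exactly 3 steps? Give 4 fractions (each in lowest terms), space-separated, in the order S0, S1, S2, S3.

Answer: 3539/16384 103/256 1917/8192 2419/16384

Derivation:
Propagating the distribution step by step (d_{t+1} = d_t * P):
d_0 = (S0=1/4, S1=1/4, S2=1/4, S3=1/4)
  d_1[S0] = 1/4*1/4 + 1/4*3/16 + 1/4*1/4 + 1/4*3/16 = 7/32
  d_1[S1] = 1/4*1/2 + 1/4*1/4 + 1/4*1/2 + 1/4*1/2 = 7/16
  d_1[S2] = 1/4*1/16 + 1/4*3/8 + 1/4*3/16 + 1/4*3/16 = 13/64
  d_1[S3] = 1/4*3/16 + 1/4*3/16 + 1/4*1/16 + 1/4*1/8 = 9/64
d_1 = (S0=7/32, S1=7/16, S2=13/64, S3=9/64)
  d_2[S0] = 7/32*1/4 + 7/16*3/16 + 13/64*1/4 + 9/64*3/16 = 219/1024
  d_2[S1] = 7/32*1/2 + 7/16*1/4 + 13/64*1/2 + 9/64*1/2 = 25/64
  d_2[S2] = 7/32*1/16 + 7/16*3/8 + 13/64*3/16 + 9/64*3/16 = 31/128
  d_2[S3] = 7/32*3/16 + 7/16*3/16 + 13/64*1/16 + 9/64*1/8 = 157/1024
d_2 = (S0=219/1024, S1=25/64, S2=31/128, S3=157/1024)
  d_3[S0] = 219/1024*1/4 + 25/64*3/16 + 31/128*1/4 + 157/1024*3/16 = 3539/16384
  d_3[S1] = 219/1024*1/2 + 25/64*1/4 + 31/128*1/2 + 157/1024*1/2 = 103/256
  d_3[S2] = 219/1024*1/16 + 25/64*3/8 + 31/128*3/16 + 157/1024*3/16 = 1917/8192
  d_3[S3] = 219/1024*3/16 + 25/64*3/16 + 31/128*1/16 + 157/1024*1/8 = 2419/16384
d_3 = (S0=3539/16384, S1=103/256, S2=1917/8192, S3=2419/16384)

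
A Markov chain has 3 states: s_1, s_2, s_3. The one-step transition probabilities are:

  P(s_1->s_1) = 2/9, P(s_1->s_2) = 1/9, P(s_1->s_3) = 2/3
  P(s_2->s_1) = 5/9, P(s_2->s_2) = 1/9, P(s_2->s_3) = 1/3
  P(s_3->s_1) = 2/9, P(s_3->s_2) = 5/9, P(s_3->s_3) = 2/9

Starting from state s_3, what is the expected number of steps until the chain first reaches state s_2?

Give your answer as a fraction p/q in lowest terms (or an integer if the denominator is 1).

Answer: 81/37

Derivation:
Let h_i = expected steps to first reach s_2 from state i.
Boundary: h_s_2 = 0.
First-step equations for the other states:
  h_s_1 = 1 + 2/9*h_s_1 + 1/9*h_s_2 + 2/3*h_s_3
  h_s_3 = 1 + 2/9*h_s_1 + 5/9*h_s_2 + 2/9*h_s_3

Substituting h_s_2 = 0 and rearranging gives the linear system (I - Q) h = 1:
  [7/9, -2/3] . (h_s_1, h_s_3) = 1
  [-2/9, 7/9] . (h_s_1, h_s_3) = 1

Solving yields:
  h_s_1 = 117/37
  h_s_3 = 81/37

Starting state is s_3, so the expected hitting time is h_s_3 = 81/37.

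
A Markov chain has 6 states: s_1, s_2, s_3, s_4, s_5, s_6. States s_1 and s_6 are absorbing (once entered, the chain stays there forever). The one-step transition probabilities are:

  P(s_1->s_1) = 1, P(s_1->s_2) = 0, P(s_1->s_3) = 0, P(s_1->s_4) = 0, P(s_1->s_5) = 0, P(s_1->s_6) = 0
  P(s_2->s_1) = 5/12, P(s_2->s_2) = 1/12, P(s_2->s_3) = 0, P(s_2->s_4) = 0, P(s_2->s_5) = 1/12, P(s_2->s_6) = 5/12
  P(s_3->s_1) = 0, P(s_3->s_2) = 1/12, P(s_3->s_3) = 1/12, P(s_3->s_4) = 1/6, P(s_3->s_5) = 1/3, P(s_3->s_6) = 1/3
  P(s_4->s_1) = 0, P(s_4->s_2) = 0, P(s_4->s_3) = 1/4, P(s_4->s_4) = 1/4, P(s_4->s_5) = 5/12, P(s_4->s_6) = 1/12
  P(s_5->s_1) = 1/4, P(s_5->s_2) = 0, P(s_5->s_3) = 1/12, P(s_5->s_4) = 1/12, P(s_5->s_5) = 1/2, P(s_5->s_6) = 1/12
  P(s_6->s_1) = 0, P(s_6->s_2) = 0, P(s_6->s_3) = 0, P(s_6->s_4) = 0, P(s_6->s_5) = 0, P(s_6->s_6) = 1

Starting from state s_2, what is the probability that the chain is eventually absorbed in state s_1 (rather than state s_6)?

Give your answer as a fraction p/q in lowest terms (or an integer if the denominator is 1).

Answer: 2504/4883

Derivation:
Let a_i = P(absorbed in s_1 | start in state i).
Boundary conditions: a_s_1 = 1, a_s_6 = 0.
For each transient state i, a_i = sum_j P(i->j) * a_j:
  a_s_2 = 5/12*a_s_1 + 1/12*a_s_2 + 0*a_s_3 + 0*a_s_4 + 1/12*a_s_5 + 5/12*a_s_6
  a_s_3 = 0*a_s_1 + 1/12*a_s_2 + 1/12*a_s_3 + 1/6*a_s_4 + 1/3*a_s_5 + 1/3*a_s_6
  a_s_4 = 0*a_s_1 + 0*a_s_2 + 1/4*a_s_3 + 1/4*a_s_4 + 5/12*a_s_5 + 1/12*a_s_6
  a_s_5 = 1/4*a_s_1 + 0*a_s_2 + 1/12*a_s_3 + 1/12*a_s_4 + 1/2*a_s_5 + 1/12*a_s_6

Substituting a_s_1 = 1 and a_s_6 = 0, rearrange to (I - Q) a = r where r[i] = P(i -> s_1):
  [11/12, 0, 0, -1/12] . (a_s_2, a_s_3, a_s_4, a_s_5) = 5/12
  [-1/12, 11/12, -1/6, -1/3] . (a_s_2, a_s_3, a_s_4, a_s_5) = 0
  [0, -1/4, 3/4, -5/12] . (a_s_2, a_s_3, a_s_4, a_s_5) = 0
  [0, -1/12, -1/12, 1/2] . (a_s_2, a_s_3, a_s_4, a_s_5) = 1/4

Solving yields:
  a_s_2 = 2504/4883
  a_s_3 = 1790/4883
  a_s_4 = 2335/4883
  a_s_5 = 3129/4883

Starting state is s_2, so the absorption probability is a_s_2 = 2504/4883.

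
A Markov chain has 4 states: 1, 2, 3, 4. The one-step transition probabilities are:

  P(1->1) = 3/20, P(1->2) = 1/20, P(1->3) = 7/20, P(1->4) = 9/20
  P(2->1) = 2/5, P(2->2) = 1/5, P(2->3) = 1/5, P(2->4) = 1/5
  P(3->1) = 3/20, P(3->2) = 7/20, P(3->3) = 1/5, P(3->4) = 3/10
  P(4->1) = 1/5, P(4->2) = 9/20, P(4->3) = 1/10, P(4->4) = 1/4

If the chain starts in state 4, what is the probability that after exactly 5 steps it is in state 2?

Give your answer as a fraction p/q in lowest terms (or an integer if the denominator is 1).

Computing P^5 by repeated multiplication:
P^1 =
  1: [3/20, 1/20, 7/20, 9/20]
  2: [2/5, 1/5, 1/5, 1/5]
  3: [3/20, 7/20, 1/5, 3/10]
  4: [1/5, 9/20, 1/10, 1/4]
P^2 =
  1: [37/200, 137/400, 71/400, 59/200]
  2: [21/100, 11/50, 6/25, 33/100]
  3: [101/400, 113/400, 77/400, 109/400]
  4: [11/40, 99/400, 41/200, 109/400]
P^3 =
  1: [2003/8000, 2181/8000, 793/4000, 223/800]
  2: [443/2000, 287/1000, 397/2000, 293/1000]
  3: [937/4000, 2073/8000, 337/1600, 37/125]
  4: [451/2000, 2061/8000, 107/500, 2423/8000]
P^4 =
  1: [7427/32000, 41899/160000, 33549/160000, 47417/160000]
  2: [591/2500, 1349/5000, 8157/40000, 2319/8000]
  3: [36733/160000, 43273/160000, 16443/80000, 11777/40000]
  4: [4591/20000, 43839/160000, 16283/80000, 46867/160000]
P^5 =
  1: [46057/200000, 866327/3200000, 656571/3200000, 94019/320000]
  2: [37111/160000, 107039/400000, 82589/400000, 235189/800000]
  3: [743473/3200000, 863999/3200000, 655983/3200000, 187309/640000]
  4: [373031/1600000, 861849/3200000, 13129/64000, 935639/3200000]

(P^5)[4 -> 2] = 861849/3200000

Answer: 861849/3200000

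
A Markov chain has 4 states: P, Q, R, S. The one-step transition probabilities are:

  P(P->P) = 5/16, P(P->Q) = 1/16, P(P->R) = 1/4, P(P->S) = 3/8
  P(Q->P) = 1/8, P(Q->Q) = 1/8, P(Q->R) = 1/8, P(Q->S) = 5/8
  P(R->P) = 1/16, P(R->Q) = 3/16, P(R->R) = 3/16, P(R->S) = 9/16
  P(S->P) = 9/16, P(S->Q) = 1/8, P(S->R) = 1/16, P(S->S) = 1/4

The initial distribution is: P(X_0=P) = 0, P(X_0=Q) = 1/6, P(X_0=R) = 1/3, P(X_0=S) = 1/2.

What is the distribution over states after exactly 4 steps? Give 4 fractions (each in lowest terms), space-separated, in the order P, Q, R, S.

Propagating the distribution step by step (d_{t+1} = d_t * P):
d_0 = (P=0, Q=1/6, R=1/3, S=1/2)
  d_1[P] = 0*5/16 + 1/6*1/8 + 1/3*1/16 + 1/2*9/16 = 31/96
  d_1[Q] = 0*1/16 + 1/6*1/8 + 1/3*3/16 + 1/2*1/8 = 7/48
  d_1[R] = 0*1/4 + 1/6*1/8 + 1/3*3/16 + 1/2*1/16 = 11/96
  d_1[S] = 0*3/8 + 1/6*5/8 + 1/3*9/16 + 1/2*1/4 = 5/12
d_1 = (P=31/96, Q=7/48, R=11/96, S=5/12)
  d_2[P] = 31/96*5/16 + 7/48*1/8 + 11/96*1/16 + 5/12*9/16 = 277/768
  d_2[Q] = 31/96*1/16 + 7/48*1/8 + 11/96*3/16 + 5/12*1/8 = 43/384
  d_2[R] = 31/96*1/4 + 7/48*1/8 + 11/96*3/16 + 5/12*1/16 = 75/512
  d_2[S] = 31/96*3/8 + 7/48*5/8 + 11/96*9/16 + 5/12*1/4 = 195/512
d_2 = (P=277/768, Q=43/384, R=75/512, S=195/512)
  d_3[P] = 277/768*5/16 + 43/384*1/8 + 75/512*1/16 + 195/512*9/16 = 717/2048
  d_3[Q] = 277/768*1/16 + 43/384*1/8 + 75/512*3/16 + 195/512*1/8 = 2743/24576
  d_3[R] = 277/768*1/4 + 43/384*1/8 + 75/512*3/16 + 195/512*1/16 = 955/6144
  d_3[S] = 277/768*3/8 + 43/384*5/8 + 75/512*9/16 + 195/512*1/4 = 9409/24576
d_3 = (P=717/2048, Q=2743/24576, R=955/6144, S=9409/24576)
  d_4[P] = 717/2048*5/16 + 2743/24576*1/8 + 955/6144*1/16 + 9409/24576*9/16 = 45669/131072
  d_4[Q] = 717/2048*1/16 + 2743/24576*1/8 + 955/6144*3/16 + 9409/24576*1/8 = 2773/24576
  d_4[R] = 717/2048*1/4 + 2743/24576*1/8 + 955/6144*3/16 + 9409/24576*1/16 = 20257/131072
  d_4[S] = 717/2048*3/8 + 2743/24576*5/8 + 955/6144*9/16 + 9409/24576*1/4 = 75535/196608
d_4 = (P=45669/131072, Q=2773/24576, R=20257/131072, S=75535/196608)

Answer: 45669/131072 2773/24576 20257/131072 75535/196608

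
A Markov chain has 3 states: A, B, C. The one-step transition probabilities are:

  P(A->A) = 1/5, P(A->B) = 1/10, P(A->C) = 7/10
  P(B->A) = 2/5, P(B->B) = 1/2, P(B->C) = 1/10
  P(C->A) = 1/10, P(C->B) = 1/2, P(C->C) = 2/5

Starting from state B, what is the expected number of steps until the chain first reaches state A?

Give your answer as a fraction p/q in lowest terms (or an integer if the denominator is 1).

Let h_i = expected steps to first reach A from state i.
Boundary: h_A = 0.
First-step equations for the other states:
  h_B = 1 + 2/5*h_A + 1/2*h_B + 1/10*h_C
  h_C = 1 + 1/10*h_A + 1/2*h_B + 2/5*h_C

Substituting h_A = 0 and rearranging gives the linear system (I - Q) h = 1:
  [1/2, -1/10] . (h_B, h_C) = 1
  [-1/2, 3/5] . (h_B, h_C) = 1

Solving yields:
  h_B = 14/5
  h_C = 4

Starting state is B, so the expected hitting time is h_B = 14/5.

Answer: 14/5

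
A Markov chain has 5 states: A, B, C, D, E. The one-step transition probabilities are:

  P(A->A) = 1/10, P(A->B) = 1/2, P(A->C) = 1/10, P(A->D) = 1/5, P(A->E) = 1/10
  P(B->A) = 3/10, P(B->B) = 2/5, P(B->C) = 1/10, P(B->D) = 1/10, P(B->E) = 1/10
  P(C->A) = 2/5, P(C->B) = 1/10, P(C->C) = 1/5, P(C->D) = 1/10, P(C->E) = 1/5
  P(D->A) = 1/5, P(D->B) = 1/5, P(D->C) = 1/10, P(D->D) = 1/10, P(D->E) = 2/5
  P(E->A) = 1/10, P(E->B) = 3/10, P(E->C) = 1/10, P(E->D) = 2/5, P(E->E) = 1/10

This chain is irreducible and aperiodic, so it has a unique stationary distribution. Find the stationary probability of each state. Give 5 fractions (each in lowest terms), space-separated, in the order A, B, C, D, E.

The stationary distribution satisfies pi = pi * P, i.e.:
  pi_A = 1/10*pi_A + 3/10*pi_B + 2/5*pi_C + 1/5*pi_D + 1/10*pi_E
  pi_B = 1/2*pi_A + 2/5*pi_B + 1/10*pi_C + 1/5*pi_D + 3/10*pi_E
  pi_C = 1/10*pi_A + 1/10*pi_B + 1/5*pi_C + 1/10*pi_D + 1/10*pi_E
  pi_D = 1/5*pi_A + 1/10*pi_B + 1/10*pi_C + 1/10*pi_D + 2/5*pi_E
  pi_E = 1/10*pi_A + 1/10*pi_B + 1/5*pi_C + 2/5*pi_D + 1/10*pi_E
with normalization: pi_A + pi_B + pi_C + pi_D + pi_E = 1.

Using the first 4 balance equations plus normalization, the linear system A*pi = b is:
  [-9/10, 3/10, 2/5, 1/5, 1/10] . pi = 0
  [1/2, -3/5, 1/10, 1/5, 3/10] . pi = 0
  [1/10, 1/10, -4/5, 1/10, 1/10] . pi = 0
  [1/5, 1/10, 1/10, -9/10, 2/5] . pi = 0
  [1, 1, 1, 1, 1] . pi = 1

Solving yields:
  pi_A = 1087/4986
  pi_B = 281/831
  pi_C = 1/9
  pi_D = 425/2493
  pi_E = 809/4986

Verification (pi * P):
  1087/4986*1/10 + 281/831*3/10 + 1/9*2/5 + 425/2493*1/5 + 809/4986*1/10 = 1087/4986 = pi_A  (ok)
  1087/4986*1/2 + 281/831*2/5 + 1/9*1/10 + 425/2493*1/5 + 809/4986*3/10 = 281/831 = pi_B  (ok)
  1087/4986*1/10 + 281/831*1/10 + 1/9*1/5 + 425/2493*1/10 + 809/4986*1/10 = 1/9 = pi_C  (ok)
  1087/4986*1/5 + 281/831*1/10 + 1/9*1/10 + 425/2493*1/10 + 809/4986*2/5 = 425/2493 = pi_D  (ok)
  1087/4986*1/10 + 281/831*1/10 + 1/9*1/5 + 425/2493*2/5 + 809/4986*1/10 = 809/4986 = pi_E  (ok)

Answer: 1087/4986 281/831 1/9 425/2493 809/4986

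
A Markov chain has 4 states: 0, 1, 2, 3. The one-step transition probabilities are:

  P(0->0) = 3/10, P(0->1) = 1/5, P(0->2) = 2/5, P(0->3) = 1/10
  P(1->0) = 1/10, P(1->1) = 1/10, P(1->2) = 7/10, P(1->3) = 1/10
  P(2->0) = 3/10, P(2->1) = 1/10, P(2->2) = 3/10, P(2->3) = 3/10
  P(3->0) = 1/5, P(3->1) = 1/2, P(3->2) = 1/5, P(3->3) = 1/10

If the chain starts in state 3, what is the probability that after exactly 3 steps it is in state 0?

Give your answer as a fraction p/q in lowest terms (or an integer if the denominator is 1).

Answer: 127/500

Derivation:
Computing P^3 by repeated multiplication:
P^1 =
  0: [3/10, 1/5, 2/5, 1/10]
  1: [1/10, 1/10, 7/10, 1/10]
  2: [3/10, 1/10, 3/10, 3/10]
  3: [1/5, 1/2, 1/5, 1/10]
P^2 =
  0: [1/4, 17/100, 2/5, 9/50]
  1: [27/100, 3/20, 17/50, 6/25]
  2: [1/4, 1/4, 17/50, 4/25]
  3: [19/100, 4/25, 51/100, 7/50]
P^3 =
  0: [31/125, 197/1000, 3/8, 9/50]
  1: [123/500, 223/1000, 363/1000, 21/125]
  2: [117/500, 189/1000, 409/1000, 21/125]
  3: [127/500, 7/40, 369/1000, 101/500]

(P^3)[3 -> 0] = 127/500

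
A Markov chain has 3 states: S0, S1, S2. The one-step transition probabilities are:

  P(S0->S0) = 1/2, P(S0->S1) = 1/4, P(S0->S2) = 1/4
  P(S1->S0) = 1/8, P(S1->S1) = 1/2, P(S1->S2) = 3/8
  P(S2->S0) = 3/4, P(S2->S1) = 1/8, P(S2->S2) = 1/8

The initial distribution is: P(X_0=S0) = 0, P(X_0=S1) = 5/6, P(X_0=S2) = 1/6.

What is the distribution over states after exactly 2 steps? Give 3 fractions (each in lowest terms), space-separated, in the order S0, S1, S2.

Answer: 161/384 61/192 101/384

Derivation:
Propagating the distribution step by step (d_{t+1} = d_t * P):
d_0 = (S0=0, S1=5/6, S2=1/6)
  d_1[S0] = 0*1/2 + 5/6*1/8 + 1/6*3/4 = 11/48
  d_1[S1] = 0*1/4 + 5/6*1/2 + 1/6*1/8 = 7/16
  d_1[S2] = 0*1/4 + 5/6*3/8 + 1/6*1/8 = 1/3
d_1 = (S0=11/48, S1=7/16, S2=1/3)
  d_2[S0] = 11/48*1/2 + 7/16*1/8 + 1/3*3/4 = 161/384
  d_2[S1] = 11/48*1/4 + 7/16*1/2 + 1/3*1/8 = 61/192
  d_2[S2] = 11/48*1/4 + 7/16*3/8 + 1/3*1/8 = 101/384
d_2 = (S0=161/384, S1=61/192, S2=101/384)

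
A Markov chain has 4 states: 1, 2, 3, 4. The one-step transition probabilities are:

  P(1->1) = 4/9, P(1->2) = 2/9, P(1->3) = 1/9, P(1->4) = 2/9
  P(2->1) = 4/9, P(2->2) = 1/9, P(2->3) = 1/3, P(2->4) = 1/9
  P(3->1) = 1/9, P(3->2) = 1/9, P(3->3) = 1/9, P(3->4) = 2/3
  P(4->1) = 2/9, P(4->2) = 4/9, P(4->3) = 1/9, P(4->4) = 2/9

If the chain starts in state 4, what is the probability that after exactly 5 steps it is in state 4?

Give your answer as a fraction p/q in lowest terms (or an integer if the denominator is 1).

Answer: 15745/59049

Derivation:
Computing P^5 by repeated multiplication:
P^1 =
  1: [4/9, 2/9, 1/9, 2/9]
  2: [4/9, 1/9, 1/3, 1/9]
  3: [1/9, 1/9, 1/9, 2/3]
  4: [2/9, 4/9, 1/9, 2/9]
P^2 =
  1: [29/81, 19/81, 13/81, 20/81]
  2: [25/81, 16/81, 11/81, 29/81]
  3: [7/27, 28/81, 11/81, 7/27]
  4: [29/81, 17/81, 17/81, 2/9]
P^3 =
  1: [245/729, 170/729, 119/729, 65/243]
  2: [233/729, 193/729, 113/729, 190/729]
  3: [83/243, 55/243, 137/729, 178/729]
  4: [79/243, 164/729, 115/729, 71/243]
P^4 =
  1: [241/729, 1559/6561, 1069/6561, 196/729]
  2: [2197/6561, 1532/6561, 1115/6561, 1717/6561]
  3: [2149/6561, 56/243, 353/2187, 1841/6561]
  4: [715/2187, 535/2187, 1057/6561, 1754/6561]
P^5 =
  1: [6503/19683, 1558/6561, 9679/59049, 15839/59049]
  2: [19465/59049, 13909/59049, 9625/59049, 5350/19683]
  3: [19385/59049, 14233/59049, 355/2187, 5282/19683]
  4: [19565/59049, 1552/6561, 3257/19683, 15745/59049]

(P^5)[4 -> 4] = 15745/59049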